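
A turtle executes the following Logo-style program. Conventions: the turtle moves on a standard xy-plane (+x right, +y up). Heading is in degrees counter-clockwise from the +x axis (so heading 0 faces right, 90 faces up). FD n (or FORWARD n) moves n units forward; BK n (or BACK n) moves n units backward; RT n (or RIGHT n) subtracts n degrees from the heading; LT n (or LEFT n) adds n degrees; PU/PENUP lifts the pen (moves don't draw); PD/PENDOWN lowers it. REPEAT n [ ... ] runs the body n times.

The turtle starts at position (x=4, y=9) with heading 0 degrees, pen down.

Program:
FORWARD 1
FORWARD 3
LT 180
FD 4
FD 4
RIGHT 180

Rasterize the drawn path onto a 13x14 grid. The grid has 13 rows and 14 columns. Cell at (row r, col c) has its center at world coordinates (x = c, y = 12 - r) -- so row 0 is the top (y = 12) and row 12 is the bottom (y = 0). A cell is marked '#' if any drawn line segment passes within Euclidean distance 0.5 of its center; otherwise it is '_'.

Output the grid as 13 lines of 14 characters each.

Segment 0: (4,9) -> (5,9)
Segment 1: (5,9) -> (8,9)
Segment 2: (8,9) -> (4,9)
Segment 3: (4,9) -> (0,9)

Answer: ______________
______________
______________
#########_____
______________
______________
______________
______________
______________
______________
______________
______________
______________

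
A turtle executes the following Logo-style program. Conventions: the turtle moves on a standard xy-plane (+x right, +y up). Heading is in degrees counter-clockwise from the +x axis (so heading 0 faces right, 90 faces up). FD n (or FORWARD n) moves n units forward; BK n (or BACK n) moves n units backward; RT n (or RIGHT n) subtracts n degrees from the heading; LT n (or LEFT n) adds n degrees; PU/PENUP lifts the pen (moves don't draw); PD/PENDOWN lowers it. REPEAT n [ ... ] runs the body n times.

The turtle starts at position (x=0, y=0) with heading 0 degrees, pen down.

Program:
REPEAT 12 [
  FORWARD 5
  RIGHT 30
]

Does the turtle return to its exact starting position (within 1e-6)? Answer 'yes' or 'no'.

Executing turtle program step by step:
Start: pos=(0,0), heading=0, pen down
REPEAT 12 [
  -- iteration 1/12 --
  FD 5: (0,0) -> (5,0) [heading=0, draw]
  RT 30: heading 0 -> 330
  -- iteration 2/12 --
  FD 5: (5,0) -> (9.33,-2.5) [heading=330, draw]
  RT 30: heading 330 -> 300
  -- iteration 3/12 --
  FD 5: (9.33,-2.5) -> (11.83,-6.83) [heading=300, draw]
  RT 30: heading 300 -> 270
  -- iteration 4/12 --
  FD 5: (11.83,-6.83) -> (11.83,-11.83) [heading=270, draw]
  RT 30: heading 270 -> 240
  -- iteration 5/12 --
  FD 5: (11.83,-11.83) -> (9.33,-16.16) [heading=240, draw]
  RT 30: heading 240 -> 210
  -- iteration 6/12 --
  FD 5: (9.33,-16.16) -> (5,-18.66) [heading=210, draw]
  RT 30: heading 210 -> 180
  -- iteration 7/12 --
  FD 5: (5,-18.66) -> (0,-18.66) [heading=180, draw]
  RT 30: heading 180 -> 150
  -- iteration 8/12 --
  FD 5: (0,-18.66) -> (-4.33,-16.16) [heading=150, draw]
  RT 30: heading 150 -> 120
  -- iteration 9/12 --
  FD 5: (-4.33,-16.16) -> (-6.83,-11.83) [heading=120, draw]
  RT 30: heading 120 -> 90
  -- iteration 10/12 --
  FD 5: (-6.83,-11.83) -> (-6.83,-6.83) [heading=90, draw]
  RT 30: heading 90 -> 60
  -- iteration 11/12 --
  FD 5: (-6.83,-6.83) -> (-4.33,-2.5) [heading=60, draw]
  RT 30: heading 60 -> 30
  -- iteration 12/12 --
  FD 5: (-4.33,-2.5) -> (0,0) [heading=30, draw]
  RT 30: heading 30 -> 0
]
Final: pos=(0,0), heading=0, 12 segment(s) drawn

Start position: (0, 0)
Final position: (0, 0)
Distance = 0; < 1e-6 -> CLOSED

Answer: yes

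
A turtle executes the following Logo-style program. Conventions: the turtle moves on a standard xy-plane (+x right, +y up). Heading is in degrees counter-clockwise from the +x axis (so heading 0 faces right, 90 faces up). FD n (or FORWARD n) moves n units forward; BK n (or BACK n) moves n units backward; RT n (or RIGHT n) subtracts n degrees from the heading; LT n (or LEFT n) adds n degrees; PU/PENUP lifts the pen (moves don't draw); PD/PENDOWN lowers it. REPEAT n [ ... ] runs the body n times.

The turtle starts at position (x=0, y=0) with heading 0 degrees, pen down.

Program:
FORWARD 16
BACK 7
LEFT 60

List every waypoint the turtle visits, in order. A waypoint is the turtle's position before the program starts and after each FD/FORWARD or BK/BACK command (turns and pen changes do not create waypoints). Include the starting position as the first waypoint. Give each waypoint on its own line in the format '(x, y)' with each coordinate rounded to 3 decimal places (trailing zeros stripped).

Executing turtle program step by step:
Start: pos=(0,0), heading=0, pen down
FD 16: (0,0) -> (16,0) [heading=0, draw]
BK 7: (16,0) -> (9,0) [heading=0, draw]
LT 60: heading 0 -> 60
Final: pos=(9,0), heading=60, 2 segment(s) drawn
Waypoints (3 total):
(0, 0)
(16, 0)
(9, 0)

Answer: (0, 0)
(16, 0)
(9, 0)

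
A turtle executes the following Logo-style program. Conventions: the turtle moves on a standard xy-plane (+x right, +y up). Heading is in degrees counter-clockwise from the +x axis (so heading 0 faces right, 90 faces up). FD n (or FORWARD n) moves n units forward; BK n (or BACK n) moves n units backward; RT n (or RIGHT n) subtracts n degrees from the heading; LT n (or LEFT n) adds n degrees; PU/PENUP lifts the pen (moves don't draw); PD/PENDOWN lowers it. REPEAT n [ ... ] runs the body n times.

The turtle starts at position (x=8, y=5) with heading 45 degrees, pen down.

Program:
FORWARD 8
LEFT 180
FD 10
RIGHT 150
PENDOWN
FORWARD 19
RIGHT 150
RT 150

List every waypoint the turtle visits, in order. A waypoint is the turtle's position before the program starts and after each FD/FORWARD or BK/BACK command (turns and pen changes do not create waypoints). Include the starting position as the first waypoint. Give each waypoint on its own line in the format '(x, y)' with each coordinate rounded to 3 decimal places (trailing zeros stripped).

Answer: (8, 5)
(13.657, 10.657)
(6.586, 3.586)
(11.503, 21.938)

Derivation:
Executing turtle program step by step:
Start: pos=(8,5), heading=45, pen down
FD 8: (8,5) -> (13.657,10.657) [heading=45, draw]
LT 180: heading 45 -> 225
FD 10: (13.657,10.657) -> (6.586,3.586) [heading=225, draw]
RT 150: heading 225 -> 75
PD: pen down
FD 19: (6.586,3.586) -> (11.503,21.938) [heading=75, draw]
RT 150: heading 75 -> 285
RT 150: heading 285 -> 135
Final: pos=(11.503,21.938), heading=135, 3 segment(s) drawn
Waypoints (4 total):
(8, 5)
(13.657, 10.657)
(6.586, 3.586)
(11.503, 21.938)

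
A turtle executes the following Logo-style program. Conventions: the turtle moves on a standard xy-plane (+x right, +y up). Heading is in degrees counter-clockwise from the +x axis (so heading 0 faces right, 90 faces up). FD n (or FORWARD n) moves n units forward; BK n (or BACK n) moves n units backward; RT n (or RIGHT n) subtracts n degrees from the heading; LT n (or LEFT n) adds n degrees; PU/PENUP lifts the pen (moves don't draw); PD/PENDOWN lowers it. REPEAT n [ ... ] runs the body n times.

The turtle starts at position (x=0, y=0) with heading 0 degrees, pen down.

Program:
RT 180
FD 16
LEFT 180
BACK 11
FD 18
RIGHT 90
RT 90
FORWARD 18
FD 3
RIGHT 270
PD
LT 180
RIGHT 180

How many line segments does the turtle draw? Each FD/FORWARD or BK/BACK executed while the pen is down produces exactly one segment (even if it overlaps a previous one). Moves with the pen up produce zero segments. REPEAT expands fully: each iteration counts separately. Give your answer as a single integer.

Answer: 5

Derivation:
Executing turtle program step by step:
Start: pos=(0,0), heading=0, pen down
RT 180: heading 0 -> 180
FD 16: (0,0) -> (-16,0) [heading=180, draw]
LT 180: heading 180 -> 0
BK 11: (-16,0) -> (-27,0) [heading=0, draw]
FD 18: (-27,0) -> (-9,0) [heading=0, draw]
RT 90: heading 0 -> 270
RT 90: heading 270 -> 180
FD 18: (-9,0) -> (-27,0) [heading=180, draw]
FD 3: (-27,0) -> (-30,0) [heading=180, draw]
RT 270: heading 180 -> 270
PD: pen down
LT 180: heading 270 -> 90
RT 180: heading 90 -> 270
Final: pos=(-30,0), heading=270, 5 segment(s) drawn
Segments drawn: 5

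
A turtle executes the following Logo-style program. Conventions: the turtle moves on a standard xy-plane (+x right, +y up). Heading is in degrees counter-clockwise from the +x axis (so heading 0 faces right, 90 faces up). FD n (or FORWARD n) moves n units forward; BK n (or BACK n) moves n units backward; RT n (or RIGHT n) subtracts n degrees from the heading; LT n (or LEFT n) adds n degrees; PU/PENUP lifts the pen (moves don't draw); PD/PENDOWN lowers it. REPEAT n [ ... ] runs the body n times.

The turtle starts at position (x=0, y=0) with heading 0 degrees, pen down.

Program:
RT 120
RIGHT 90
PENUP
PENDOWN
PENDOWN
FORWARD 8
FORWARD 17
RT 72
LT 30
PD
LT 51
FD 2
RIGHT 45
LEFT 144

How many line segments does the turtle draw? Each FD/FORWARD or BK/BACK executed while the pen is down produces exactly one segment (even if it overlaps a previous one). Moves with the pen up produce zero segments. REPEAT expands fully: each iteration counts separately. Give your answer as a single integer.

Answer: 3

Derivation:
Executing turtle program step by step:
Start: pos=(0,0), heading=0, pen down
RT 120: heading 0 -> 240
RT 90: heading 240 -> 150
PU: pen up
PD: pen down
PD: pen down
FD 8: (0,0) -> (-6.928,4) [heading=150, draw]
FD 17: (-6.928,4) -> (-21.651,12.5) [heading=150, draw]
RT 72: heading 150 -> 78
LT 30: heading 78 -> 108
PD: pen down
LT 51: heading 108 -> 159
FD 2: (-21.651,12.5) -> (-23.518,13.217) [heading=159, draw]
RT 45: heading 159 -> 114
LT 144: heading 114 -> 258
Final: pos=(-23.518,13.217), heading=258, 3 segment(s) drawn
Segments drawn: 3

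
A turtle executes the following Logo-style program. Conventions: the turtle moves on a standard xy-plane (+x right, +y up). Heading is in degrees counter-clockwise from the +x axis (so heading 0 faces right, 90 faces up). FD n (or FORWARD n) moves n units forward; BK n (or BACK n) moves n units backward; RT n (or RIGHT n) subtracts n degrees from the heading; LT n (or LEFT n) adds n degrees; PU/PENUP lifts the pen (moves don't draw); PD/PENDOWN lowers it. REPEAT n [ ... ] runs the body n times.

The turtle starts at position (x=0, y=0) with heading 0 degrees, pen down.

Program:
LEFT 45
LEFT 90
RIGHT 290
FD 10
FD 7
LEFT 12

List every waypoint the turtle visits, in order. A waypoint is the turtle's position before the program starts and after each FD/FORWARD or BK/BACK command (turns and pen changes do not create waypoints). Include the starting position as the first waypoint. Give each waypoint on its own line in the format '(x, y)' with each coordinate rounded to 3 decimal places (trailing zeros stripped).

Executing turtle program step by step:
Start: pos=(0,0), heading=0, pen down
LT 45: heading 0 -> 45
LT 90: heading 45 -> 135
RT 290: heading 135 -> 205
FD 10: (0,0) -> (-9.063,-4.226) [heading=205, draw]
FD 7: (-9.063,-4.226) -> (-15.407,-7.185) [heading=205, draw]
LT 12: heading 205 -> 217
Final: pos=(-15.407,-7.185), heading=217, 2 segment(s) drawn
Waypoints (3 total):
(0, 0)
(-9.063, -4.226)
(-15.407, -7.185)

Answer: (0, 0)
(-9.063, -4.226)
(-15.407, -7.185)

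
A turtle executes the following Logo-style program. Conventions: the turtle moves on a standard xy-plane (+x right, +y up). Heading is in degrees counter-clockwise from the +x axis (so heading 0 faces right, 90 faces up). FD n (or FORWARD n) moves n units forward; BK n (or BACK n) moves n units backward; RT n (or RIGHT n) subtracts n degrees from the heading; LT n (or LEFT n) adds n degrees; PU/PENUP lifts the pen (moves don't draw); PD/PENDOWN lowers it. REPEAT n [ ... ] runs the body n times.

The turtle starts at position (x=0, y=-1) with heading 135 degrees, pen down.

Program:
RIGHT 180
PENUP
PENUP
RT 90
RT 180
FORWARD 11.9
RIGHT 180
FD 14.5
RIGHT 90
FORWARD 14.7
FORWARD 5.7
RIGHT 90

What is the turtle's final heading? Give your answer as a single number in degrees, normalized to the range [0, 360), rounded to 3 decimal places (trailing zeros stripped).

Executing turtle program step by step:
Start: pos=(0,-1), heading=135, pen down
RT 180: heading 135 -> 315
PU: pen up
PU: pen up
RT 90: heading 315 -> 225
RT 180: heading 225 -> 45
FD 11.9: (0,-1) -> (8.415,7.415) [heading=45, move]
RT 180: heading 45 -> 225
FD 14.5: (8.415,7.415) -> (-1.838,-2.838) [heading=225, move]
RT 90: heading 225 -> 135
FD 14.7: (-1.838,-2.838) -> (-12.233,7.556) [heading=135, move]
FD 5.7: (-12.233,7.556) -> (-16.263,11.587) [heading=135, move]
RT 90: heading 135 -> 45
Final: pos=(-16.263,11.587), heading=45, 0 segment(s) drawn

Answer: 45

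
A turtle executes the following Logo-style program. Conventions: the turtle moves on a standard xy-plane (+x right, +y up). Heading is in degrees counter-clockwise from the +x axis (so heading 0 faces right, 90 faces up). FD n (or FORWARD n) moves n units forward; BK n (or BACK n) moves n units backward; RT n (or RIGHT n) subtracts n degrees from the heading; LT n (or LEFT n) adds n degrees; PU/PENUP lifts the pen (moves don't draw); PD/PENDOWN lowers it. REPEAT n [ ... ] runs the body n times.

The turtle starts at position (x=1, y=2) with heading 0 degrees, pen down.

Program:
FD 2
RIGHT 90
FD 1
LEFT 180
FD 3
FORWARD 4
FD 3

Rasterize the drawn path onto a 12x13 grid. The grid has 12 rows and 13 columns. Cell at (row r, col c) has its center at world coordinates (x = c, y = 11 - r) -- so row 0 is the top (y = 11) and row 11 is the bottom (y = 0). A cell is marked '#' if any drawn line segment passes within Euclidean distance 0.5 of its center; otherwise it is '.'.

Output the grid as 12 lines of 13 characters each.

Answer: ...#.........
...#.........
...#.........
...#.........
...#.........
...#.........
...#.........
...#.........
...#.........
.###.........
...#.........
.............

Derivation:
Segment 0: (1,2) -> (3,2)
Segment 1: (3,2) -> (3,1)
Segment 2: (3,1) -> (3,4)
Segment 3: (3,4) -> (3,8)
Segment 4: (3,8) -> (3,11)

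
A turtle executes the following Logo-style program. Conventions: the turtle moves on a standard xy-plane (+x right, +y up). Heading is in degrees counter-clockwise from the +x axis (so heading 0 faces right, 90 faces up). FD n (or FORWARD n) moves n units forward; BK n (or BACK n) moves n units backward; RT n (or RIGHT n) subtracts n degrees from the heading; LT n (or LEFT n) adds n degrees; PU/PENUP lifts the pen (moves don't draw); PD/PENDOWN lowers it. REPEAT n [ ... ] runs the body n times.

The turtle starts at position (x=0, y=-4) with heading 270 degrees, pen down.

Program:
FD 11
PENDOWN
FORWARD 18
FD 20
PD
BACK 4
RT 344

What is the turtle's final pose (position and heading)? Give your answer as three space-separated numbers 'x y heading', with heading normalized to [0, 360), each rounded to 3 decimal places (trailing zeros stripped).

Executing turtle program step by step:
Start: pos=(0,-4), heading=270, pen down
FD 11: (0,-4) -> (0,-15) [heading=270, draw]
PD: pen down
FD 18: (0,-15) -> (0,-33) [heading=270, draw]
FD 20: (0,-33) -> (0,-53) [heading=270, draw]
PD: pen down
BK 4: (0,-53) -> (0,-49) [heading=270, draw]
RT 344: heading 270 -> 286
Final: pos=(0,-49), heading=286, 4 segment(s) drawn

Answer: 0 -49 286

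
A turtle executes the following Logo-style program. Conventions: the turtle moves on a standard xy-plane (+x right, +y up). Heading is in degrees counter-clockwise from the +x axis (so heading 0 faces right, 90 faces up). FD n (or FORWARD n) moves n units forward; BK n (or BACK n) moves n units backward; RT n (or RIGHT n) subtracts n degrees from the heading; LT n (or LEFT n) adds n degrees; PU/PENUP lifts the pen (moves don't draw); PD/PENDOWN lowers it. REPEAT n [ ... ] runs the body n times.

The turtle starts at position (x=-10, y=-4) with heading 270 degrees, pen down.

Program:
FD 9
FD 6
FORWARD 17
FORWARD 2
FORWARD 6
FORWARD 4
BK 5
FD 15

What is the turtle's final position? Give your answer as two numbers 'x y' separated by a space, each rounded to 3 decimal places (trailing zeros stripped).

Answer: -10 -58

Derivation:
Executing turtle program step by step:
Start: pos=(-10,-4), heading=270, pen down
FD 9: (-10,-4) -> (-10,-13) [heading=270, draw]
FD 6: (-10,-13) -> (-10,-19) [heading=270, draw]
FD 17: (-10,-19) -> (-10,-36) [heading=270, draw]
FD 2: (-10,-36) -> (-10,-38) [heading=270, draw]
FD 6: (-10,-38) -> (-10,-44) [heading=270, draw]
FD 4: (-10,-44) -> (-10,-48) [heading=270, draw]
BK 5: (-10,-48) -> (-10,-43) [heading=270, draw]
FD 15: (-10,-43) -> (-10,-58) [heading=270, draw]
Final: pos=(-10,-58), heading=270, 8 segment(s) drawn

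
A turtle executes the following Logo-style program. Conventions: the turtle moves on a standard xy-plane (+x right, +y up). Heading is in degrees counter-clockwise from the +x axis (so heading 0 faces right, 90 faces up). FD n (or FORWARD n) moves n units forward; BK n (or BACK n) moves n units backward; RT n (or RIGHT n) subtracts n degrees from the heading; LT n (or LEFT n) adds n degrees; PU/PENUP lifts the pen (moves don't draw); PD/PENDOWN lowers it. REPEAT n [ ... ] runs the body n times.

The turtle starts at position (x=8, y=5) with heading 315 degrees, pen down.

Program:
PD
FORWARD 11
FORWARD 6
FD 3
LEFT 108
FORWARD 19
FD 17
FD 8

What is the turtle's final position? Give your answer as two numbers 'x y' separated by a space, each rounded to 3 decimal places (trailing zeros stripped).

Executing turtle program step by step:
Start: pos=(8,5), heading=315, pen down
PD: pen down
FD 11: (8,5) -> (15.778,-2.778) [heading=315, draw]
FD 6: (15.778,-2.778) -> (20.021,-7.021) [heading=315, draw]
FD 3: (20.021,-7.021) -> (22.142,-9.142) [heading=315, draw]
LT 108: heading 315 -> 63
FD 19: (22.142,-9.142) -> (30.768,7.787) [heading=63, draw]
FD 17: (30.768,7.787) -> (38.486,22.934) [heading=63, draw]
FD 8: (38.486,22.934) -> (42.118,30.062) [heading=63, draw]
Final: pos=(42.118,30.062), heading=63, 6 segment(s) drawn

Answer: 42.118 30.062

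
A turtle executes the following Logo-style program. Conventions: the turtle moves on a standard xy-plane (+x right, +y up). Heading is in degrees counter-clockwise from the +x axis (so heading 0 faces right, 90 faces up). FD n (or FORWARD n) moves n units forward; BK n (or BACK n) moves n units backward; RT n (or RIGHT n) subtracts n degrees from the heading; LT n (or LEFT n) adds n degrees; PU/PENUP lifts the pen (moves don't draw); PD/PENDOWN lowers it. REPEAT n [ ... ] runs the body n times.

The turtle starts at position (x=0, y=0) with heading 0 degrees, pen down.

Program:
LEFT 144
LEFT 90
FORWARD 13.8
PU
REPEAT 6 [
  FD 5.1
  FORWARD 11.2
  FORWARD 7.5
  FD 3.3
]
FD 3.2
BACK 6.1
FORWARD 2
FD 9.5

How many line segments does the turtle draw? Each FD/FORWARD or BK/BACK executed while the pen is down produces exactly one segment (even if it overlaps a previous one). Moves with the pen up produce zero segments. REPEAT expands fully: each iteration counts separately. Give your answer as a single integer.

Executing turtle program step by step:
Start: pos=(0,0), heading=0, pen down
LT 144: heading 0 -> 144
LT 90: heading 144 -> 234
FD 13.8: (0,0) -> (-8.111,-11.164) [heading=234, draw]
PU: pen up
REPEAT 6 [
  -- iteration 1/6 --
  FD 5.1: (-8.111,-11.164) -> (-11.109,-15.29) [heading=234, move]
  FD 11.2: (-11.109,-15.29) -> (-17.692,-24.351) [heading=234, move]
  FD 7.5: (-17.692,-24.351) -> (-22.101,-30.419) [heading=234, move]
  FD 3.3: (-22.101,-30.419) -> (-24.04,-33.089) [heading=234, move]
  -- iteration 2/6 --
  FD 5.1: (-24.04,-33.089) -> (-27.038,-37.215) [heading=234, move]
  FD 11.2: (-27.038,-37.215) -> (-33.621,-46.276) [heading=234, move]
  FD 7.5: (-33.621,-46.276) -> (-38.03,-52.343) [heading=234, move]
  FD 3.3: (-38.03,-52.343) -> (-39.969,-55.013) [heading=234, move]
  -- iteration 3/6 --
  FD 5.1: (-39.969,-55.013) -> (-42.967,-59.139) [heading=234, move]
  FD 11.2: (-42.967,-59.139) -> (-49.55,-68.2) [heading=234, move]
  FD 7.5: (-49.55,-68.2) -> (-53.959,-74.268) [heading=234, move]
  FD 3.3: (-53.959,-74.268) -> (-55.898,-76.938) [heading=234, move]
  -- iteration 4/6 --
  FD 5.1: (-55.898,-76.938) -> (-58.896,-81.064) [heading=234, move]
  FD 11.2: (-58.896,-81.064) -> (-65.479,-90.124) [heading=234, move]
  FD 7.5: (-65.479,-90.124) -> (-69.888,-96.192) [heading=234, move]
  FD 3.3: (-69.888,-96.192) -> (-71.827,-98.862) [heading=234, move]
  -- iteration 5/6 --
  FD 5.1: (-71.827,-98.862) -> (-74.825,-102.988) [heading=234, move]
  FD 11.2: (-74.825,-102.988) -> (-81.408,-112.049) [heading=234, move]
  FD 7.5: (-81.408,-112.049) -> (-85.817,-118.116) [heading=234, move]
  FD 3.3: (-85.817,-118.116) -> (-87.756,-120.786) [heading=234, move]
  -- iteration 6/6 --
  FD 5.1: (-87.756,-120.786) -> (-90.754,-124.912) [heading=234, move]
  FD 11.2: (-90.754,-124.912) -> (-97.337,-133.973) [heading=234, move]
  FD 7.5: (-97.337,-133.973) -> (-101.746,-140.041) [heading=234, move]
  FD 3.3: (-101.746,-140.041) -> (-103.685,-142.711) [heading=234, move]
]
FD 3.2: (-103.685,-142.711) -> (-105.566,-145.299) [heading=234, move]
BK 6.1: (-105.566,-145.299) -> (-101.981,-140.364) [heading=234, move]
FD 2: (-101.981,-140.364) -> (-103.156,-141.982) [heading=234, move]
FD 9.5: (-103.156,-141.982) -> (-108.74,-149.668) [heading=234, move]
Final: pos=(-108.74,-149.668), heading=234, 1 segment(s) drawn
Segments drawn: 1

Answer: 1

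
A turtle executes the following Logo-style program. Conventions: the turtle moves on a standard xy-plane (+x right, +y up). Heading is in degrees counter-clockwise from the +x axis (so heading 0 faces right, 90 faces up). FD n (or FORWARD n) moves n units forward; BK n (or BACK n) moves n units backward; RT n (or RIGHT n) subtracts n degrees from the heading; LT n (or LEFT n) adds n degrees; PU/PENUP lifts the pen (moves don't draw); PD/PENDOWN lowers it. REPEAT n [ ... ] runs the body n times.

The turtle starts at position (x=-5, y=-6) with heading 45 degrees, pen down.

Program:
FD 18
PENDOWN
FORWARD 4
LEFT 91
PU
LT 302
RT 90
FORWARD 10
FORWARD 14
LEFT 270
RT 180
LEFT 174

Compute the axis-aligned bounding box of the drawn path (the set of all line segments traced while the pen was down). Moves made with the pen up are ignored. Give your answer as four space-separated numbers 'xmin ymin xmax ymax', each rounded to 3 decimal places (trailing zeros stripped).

Executing turtle program step by step:
Start: pos=(-5,-6), heading=45, pen down
FD 18: (-5,-6) -> (7.728,6.728) [heading=45, draw]
PD: pen down
FD 4: (7.728,6.728) -> (10.556,9.556) [heading=45, draw]
LT 91: heading 45 -> 136
PU: pen up
LT 302: heading 136 -> 78
RT 90: heading 78 -> 348
FD 10: (10.556,9.556) -> (20.338,7.477) [heading=348, move]
FD 14: (20.338,7.477) -> (34.032,4.566) [heading=348, move]
LT 270: heading 348 -> 258
RT 180: heading 258 -> 78
LT 174: heading 78 -> 252
Final: pos=(34.032,4.566), heading=252, 2 segment(s) drawn

Segment endpoints: x in {-5, 7.728, 10.556}, y in {-6, 6.728, 9.556}
xmin=-5, ymin=-6, xmax=10.556, ymax=9.556

Answer: -5 -6 10.556 9.556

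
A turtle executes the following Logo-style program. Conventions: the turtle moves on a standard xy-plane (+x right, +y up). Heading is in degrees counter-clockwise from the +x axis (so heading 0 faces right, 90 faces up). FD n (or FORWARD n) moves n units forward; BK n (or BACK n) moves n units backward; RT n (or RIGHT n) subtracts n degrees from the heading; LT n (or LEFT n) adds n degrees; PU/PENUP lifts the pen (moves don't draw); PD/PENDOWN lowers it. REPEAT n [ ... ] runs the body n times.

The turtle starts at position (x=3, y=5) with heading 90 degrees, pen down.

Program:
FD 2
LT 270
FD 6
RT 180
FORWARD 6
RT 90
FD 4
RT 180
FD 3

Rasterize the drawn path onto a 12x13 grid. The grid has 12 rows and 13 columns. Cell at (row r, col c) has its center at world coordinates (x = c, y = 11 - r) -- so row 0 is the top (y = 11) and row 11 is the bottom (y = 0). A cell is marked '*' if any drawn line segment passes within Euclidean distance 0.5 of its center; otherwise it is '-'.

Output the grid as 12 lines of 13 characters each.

Segment 0: (3,5) -> (3,7)
Segment 1: (3,7) -> (9,7)
Segment 2: (9,7) -> (3,7)
Segment 3: (3,7) -> (3,11)
Segment 4: (3,11) -> (3,8)

Answer: ---*---------
---*---------
---*---------
---*---------
---*******---
---*---------
---*---------
-------------
-------------
-------------
-------------
-------------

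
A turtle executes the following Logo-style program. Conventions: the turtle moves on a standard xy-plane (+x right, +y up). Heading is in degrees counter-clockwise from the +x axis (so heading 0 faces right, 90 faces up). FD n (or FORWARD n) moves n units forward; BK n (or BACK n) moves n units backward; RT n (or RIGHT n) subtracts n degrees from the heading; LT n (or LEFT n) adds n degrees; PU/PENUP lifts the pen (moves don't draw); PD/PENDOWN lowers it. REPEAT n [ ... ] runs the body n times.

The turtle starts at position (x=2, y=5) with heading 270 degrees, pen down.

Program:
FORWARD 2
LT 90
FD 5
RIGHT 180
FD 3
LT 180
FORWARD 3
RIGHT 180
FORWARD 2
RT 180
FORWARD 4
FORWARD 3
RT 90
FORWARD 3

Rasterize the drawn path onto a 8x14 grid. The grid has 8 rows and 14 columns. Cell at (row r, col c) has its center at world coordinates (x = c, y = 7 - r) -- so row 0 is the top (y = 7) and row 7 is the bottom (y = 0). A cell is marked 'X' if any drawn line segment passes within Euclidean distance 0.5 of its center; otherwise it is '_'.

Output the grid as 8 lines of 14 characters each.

Segment 0: (2,5) -> (2,3)
Segment 1: (2,3) -> (7,3)
Segment 2: (7,3) -> (4,3)
Segment 3: (4,3) -> (7,3)
Segment 4: (7,3) -> (5,3)
Segment 5: (5,3) -> (9,3)
Segment 6: (9,3) -> (12,3)
Segment 7: (12,3) -> (12,-0)

Answer: ______________
______________
__X___________
__X___________
__XXXXXXXXXXX_
____________X_
____________X_
____________X_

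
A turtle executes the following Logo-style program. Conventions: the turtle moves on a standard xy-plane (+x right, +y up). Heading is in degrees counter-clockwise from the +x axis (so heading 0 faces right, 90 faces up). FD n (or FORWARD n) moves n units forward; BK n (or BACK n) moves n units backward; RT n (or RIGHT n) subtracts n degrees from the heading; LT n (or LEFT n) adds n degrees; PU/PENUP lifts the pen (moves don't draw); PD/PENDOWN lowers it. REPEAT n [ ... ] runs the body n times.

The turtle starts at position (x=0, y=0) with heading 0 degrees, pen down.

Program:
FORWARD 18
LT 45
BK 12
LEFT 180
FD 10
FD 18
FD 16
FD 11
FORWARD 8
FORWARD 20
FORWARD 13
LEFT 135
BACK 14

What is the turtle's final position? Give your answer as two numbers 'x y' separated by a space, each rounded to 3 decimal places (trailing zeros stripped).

Answer: -72.368 -76.368

Derivation:
Executing turtle program step by step:
Start: pos=(0,0), heading=0, pen down
FD 18: (0,0) -> (18,0) [heading=0, draw]
LT 45: heading 0 -> 45
BK 12: (18,0) -> (9.515,-8.485) [heading=45, draw]
LT 180: heading 45 -> 225
FD 10: (9.515,-8.485) -> (2.444,-15.556) [heading=225, draw]
FD 18: (2.444,-15.556) -> (-10.284,-28.284) [heading=225, draw]
FD 16: (-10.284,-28.284) -> (-21.598,-39.598) [heading=225, draw]
FD 11: (-21.598,-39.598) -> (-29.376,-47.376) [heading=225, draw]
FD 8: (-29.376,-47.376) -> (-35.033,-53.033) [heading=225, draw]
FD 20: (-35.033,-53.033) -> (-49.175,-67.175) [heading=225, draw]
FD 13: (-49.175,-67.175) -> (-58.368,-76.368) [heading=225, draw]
LT 135: heading 225 -> 0
BK 14: (-58.368,-76.368) -> (-72.368,-76.368) [heading=0, draw]
Final: pos=(-72.368,-76.368), heading=0, 10 segment(s) drawn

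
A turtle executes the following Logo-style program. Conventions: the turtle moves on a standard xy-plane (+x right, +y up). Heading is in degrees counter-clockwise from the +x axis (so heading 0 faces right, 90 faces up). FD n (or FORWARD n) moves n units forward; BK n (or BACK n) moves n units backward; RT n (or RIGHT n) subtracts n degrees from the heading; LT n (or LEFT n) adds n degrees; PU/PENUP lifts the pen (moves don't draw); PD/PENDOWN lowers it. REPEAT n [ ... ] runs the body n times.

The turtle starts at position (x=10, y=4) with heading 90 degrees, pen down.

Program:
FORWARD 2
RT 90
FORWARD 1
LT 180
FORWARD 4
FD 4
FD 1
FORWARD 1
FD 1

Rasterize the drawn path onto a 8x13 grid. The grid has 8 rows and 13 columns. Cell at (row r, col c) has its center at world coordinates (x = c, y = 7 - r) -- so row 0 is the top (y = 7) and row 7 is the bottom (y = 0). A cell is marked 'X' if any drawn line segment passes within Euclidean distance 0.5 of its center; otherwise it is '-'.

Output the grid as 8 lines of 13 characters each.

Answer: -------------
XXXXXXXXXXXX-
----------X--
----------X--
-------------
-------------
-------------
-------------

Derivation:
Segment 0: (10,4) -> (10,6)
Segment 1: (10,6) -> (11,6)
Segment 2: (11,6) -> (7,6)
Segment 3: (7,6) -> (3,6)
Segment 4: (3,6) -> (2,6)
Segment 5: (2,6) -> (1,6)
Segment 6: (1,6) -> (0,6)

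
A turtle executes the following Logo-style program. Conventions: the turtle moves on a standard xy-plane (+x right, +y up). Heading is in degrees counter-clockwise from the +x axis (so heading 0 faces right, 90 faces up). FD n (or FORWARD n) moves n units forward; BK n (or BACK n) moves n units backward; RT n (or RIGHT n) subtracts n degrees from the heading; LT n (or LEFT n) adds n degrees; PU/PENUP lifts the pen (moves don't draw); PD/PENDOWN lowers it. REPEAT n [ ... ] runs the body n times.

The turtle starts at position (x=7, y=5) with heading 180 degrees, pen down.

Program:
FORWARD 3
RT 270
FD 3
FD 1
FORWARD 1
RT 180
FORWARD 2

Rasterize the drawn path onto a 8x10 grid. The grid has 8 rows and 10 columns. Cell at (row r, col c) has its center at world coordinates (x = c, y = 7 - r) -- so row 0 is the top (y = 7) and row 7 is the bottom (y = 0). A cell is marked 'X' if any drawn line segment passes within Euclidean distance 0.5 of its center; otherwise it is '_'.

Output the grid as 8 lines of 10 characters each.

Answer: __________
__________
____XXXX__
____X_____
____X_____
____X_____
____X_____
____X_____

Derivation:
Segment 0: (7,5) -> (4,5)
Segment 1: (4,5) -> (4,2)
Segment 2: (4,2) -> (4,1)
Segment 3: (4,1) -> (4,0)
Segment 4: (4,0) -> (4,2)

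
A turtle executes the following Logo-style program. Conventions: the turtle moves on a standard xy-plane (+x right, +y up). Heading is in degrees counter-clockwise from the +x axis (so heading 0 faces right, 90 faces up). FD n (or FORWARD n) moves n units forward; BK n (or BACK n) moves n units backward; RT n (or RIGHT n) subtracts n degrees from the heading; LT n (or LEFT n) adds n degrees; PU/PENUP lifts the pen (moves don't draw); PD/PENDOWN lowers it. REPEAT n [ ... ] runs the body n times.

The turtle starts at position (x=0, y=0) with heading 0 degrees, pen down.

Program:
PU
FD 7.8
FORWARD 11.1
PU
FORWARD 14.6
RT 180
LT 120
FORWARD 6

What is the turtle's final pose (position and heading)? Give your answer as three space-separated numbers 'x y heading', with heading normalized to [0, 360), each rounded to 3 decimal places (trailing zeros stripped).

Executing turtle program step by step:
Start: pos=(0,0), heading=0, pen down
PU: pen up
FD 7.8: (0,0) -> (7.8,0) [heading=0, move]
FD 11.1: (7.8,0) -> (18.9,0) [heading=0, move]
PU: pen up
FD 14.6: (18.9,0) -> (33.5,0) [heading=0, move]
RT 180: heading 0 -> 180
LT 120: heading 180 -> 300
FD 6: (33.5,0) -> (36.5,-5.196) [heading=300, move]
Final: pos=(36.5,-5.196), heading=300, 0 segment(s) drawn

Answer: 36.5 -5.196 300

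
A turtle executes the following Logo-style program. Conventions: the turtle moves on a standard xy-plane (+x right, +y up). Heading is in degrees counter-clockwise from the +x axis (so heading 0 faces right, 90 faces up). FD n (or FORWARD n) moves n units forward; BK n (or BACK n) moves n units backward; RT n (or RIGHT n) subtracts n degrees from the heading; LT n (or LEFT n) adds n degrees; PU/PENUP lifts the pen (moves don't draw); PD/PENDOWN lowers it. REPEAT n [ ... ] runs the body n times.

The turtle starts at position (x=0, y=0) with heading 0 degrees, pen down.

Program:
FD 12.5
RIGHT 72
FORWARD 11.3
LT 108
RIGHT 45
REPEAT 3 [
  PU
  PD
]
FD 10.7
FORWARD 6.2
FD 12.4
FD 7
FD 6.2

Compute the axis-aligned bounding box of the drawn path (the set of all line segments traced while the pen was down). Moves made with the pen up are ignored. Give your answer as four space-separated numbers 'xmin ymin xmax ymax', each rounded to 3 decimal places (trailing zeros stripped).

Answer: 0 -17.395 57.969 0

Derivation:
Executing turtle program step by step:
Start: pos=(0,0), heading=0, pen down
FD 12.5: (0,0) -> (12.5,0) [heading=0, draw]
RT 72: heading 0 -> 288
FD 11.3: (12.5,0) -> (15.992,-10.747) [heading=288, draw]
LT 108: heading 288 -> 36
RT 45: heading 36 -> 351
REPEAT 3 [
  -- iteration 1/3 --
  PU: pen up
  PD: pen down
  -- iteration 2/3 --
  PU: pen up
  PD: pen down
  -- iteration 3/3 --
  PU: pen up
  PD: pen down
]
FD 10.7: (15.992,-10.747) -> (26.56,-12.421) [heading=351, draw]
FD 6.2: (26.56,-12.421) -> (32.684,-13.391) [heading=351, draw]
FD 12.4: (32.684,-13.391) -> (44.931,-15.33) [heading=351, draw]
FD 7: (44.931,-15.33) -> (51.845,-16.426) [heading=351, draw]
FD 6.2: (51.845,-16.426) -> (57.969,-17.395) [heading=351, draw]
Final: pos=(57.969,-17.395), heading=351, 7 segment(s) drawn

Segment endpoints: x in {0, 12.5, 15.992, 26.56, 32.684, 44.931, 51.845, 57.969}, y in {-17.395, -16.426, -15.33, -13.391, -12.421, -10.747, 0}
xmin=0, ymin=-17.395, xmax=57.969, ymax=0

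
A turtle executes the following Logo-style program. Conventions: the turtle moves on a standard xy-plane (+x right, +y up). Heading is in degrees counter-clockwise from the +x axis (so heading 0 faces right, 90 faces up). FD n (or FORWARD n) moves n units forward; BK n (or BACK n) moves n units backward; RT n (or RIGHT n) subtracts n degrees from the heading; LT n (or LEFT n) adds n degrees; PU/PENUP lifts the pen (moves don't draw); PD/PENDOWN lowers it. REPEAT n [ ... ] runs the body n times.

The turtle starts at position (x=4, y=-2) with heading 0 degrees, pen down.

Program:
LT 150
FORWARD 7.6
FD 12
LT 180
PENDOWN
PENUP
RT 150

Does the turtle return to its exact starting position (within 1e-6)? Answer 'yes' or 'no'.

Executing turtle program step by step:
Start: pos=(4,-2), heading=0, pen down
LT 150: heading 0 -> 150
FD 7.6: (4,-2) -> (-2.582,1.8) [heading=150, draw]
FD 12: (-2.582,1.8) -> (-12.974,7.8) [heading=150, draw]
LT 180: heading 150 -> 330
PD: pen down
PU: pen up
RT 150: heading 330 -> 180
Final: pos=(-12.974,7.8), heading=180, 2 segment(s) drawn

Start position: (4, -2)
Final position: (-12.974, 7.8)
Distance = 19.6; >= 1e-6 -> NOT closed

Answer: no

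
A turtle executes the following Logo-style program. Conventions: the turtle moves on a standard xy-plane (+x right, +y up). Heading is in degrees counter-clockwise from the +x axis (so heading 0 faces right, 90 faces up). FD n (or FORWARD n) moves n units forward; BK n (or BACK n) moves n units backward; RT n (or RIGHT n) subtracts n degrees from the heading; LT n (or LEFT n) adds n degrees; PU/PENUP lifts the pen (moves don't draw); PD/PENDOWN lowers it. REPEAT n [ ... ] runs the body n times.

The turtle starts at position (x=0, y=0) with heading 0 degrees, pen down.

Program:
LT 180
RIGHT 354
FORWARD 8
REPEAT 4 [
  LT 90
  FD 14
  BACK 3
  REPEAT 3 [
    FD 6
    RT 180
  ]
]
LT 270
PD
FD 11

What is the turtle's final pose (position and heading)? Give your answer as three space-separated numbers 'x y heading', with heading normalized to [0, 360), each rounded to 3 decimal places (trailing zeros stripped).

Executing turtle program step by step:
Start: pos=(0,0), heading=0, pen down
LT 180: heading 0 -> 180
RT 354: heading 180 -> 186
FD 8: (0,0) -> (-7.956,-0.836) [heading=186, draw]
REPEAT 4 [
  -- iteration 1/4 --
  LT 90: heading 186 -> 276
  FD 14: (-7.956,-0.836) -> (-6.493,-14.76) [heading=276, draw]
  BK 3: (-6.493,-14.76) -> (-6.806,-11.776) [heading=276, draw]
  REPEAT 3 [
    -- iteration 1/3 --
    FD 6: (-6.806,-11.776) -> (-6.179,-17.743) [heading=276, draw]
    RT 180: heading 276 -> 96
    -- iteration 2/3 --
    FD 6: (-6.179,-17.743) -> (-6.806,-11.776) [heading=96, draw]
    RT 180: heading 96 -> 276
    -- iteration 3/3 --
    FD 6: (-6.806,-11.776) -> (-6.179,-17.743) [heading=276, draw]
    RT 180: heading 276 -> 96
  ]
  -- iteration 2/4 --
  LT 90: heading 96 -> 186
  FD 14: (-6.179,-17.743) -> (-20.102,-19.206) [heading=186, draw]
  BK 3: (-20.102,-19.206) -> (-17.119,-18.893) [heading=186, draw]
  REPEAT 3 [
    -- iteration 1/3 --
    FD 6: (-17.119,-18.893) -> (-23.086,-19.52) [heading=186, draw]
    RT 180: heading 186 -> 6
    -- iteration 2/3 --
    FD 6: (-23.086,-19.52) -> (-17.119,-18.893) [heading=6, draw]
    RT 180: heading 6 -> 186
    -- iteration 3/3 --
    FD 6: (-17.119,-18.893) -> (-23.086,-19.52) [heading=186, draw]
    RT 180: heading 186 -> 6
  ]
  -- iteration 3/4 --
  LT 90: heading 6 -> 96
  FD 14: (-23.086,-19.52) -> (-24.549,-5.597) [heading=96, draw]
  BK 3: (-24.549,-5.597) -> (-24.236,-8.58) [heading=96, draw]
  REPEAT 3 [
    -- iteration 1/3 --
    FD 6: (-24.236,-8.58) -> (-24.863,-2.613) [heading=96, draw]
    RT 180: heading 96 -> 276
    -- iteration 2/3 --
    FD 6: (-24.863,-2.613) -> (-24.236,-8.58) [heading=276, draw]
    RT 180: heading 276 -> 96
    -- iteration 3/3 --
    FD 6: (-24.236,-8.58) -> (-24.863,-2.613) [heading=96, draw]
    RT 180: heading 96 -> 276
  ]
  -- iteration 4/4 --
  LT 90: heading 276 -> 6
  FD 14: (-24.863,-2.613) -> (-10.94,-1.15) [heading=6, draw]
  BK 3: (-10.94,-1.15) -> (-13.923,-1.463) [heading=6, draw]
  REPEAT 3 [
    -- iteration 1/3 --
    FD 6: (-13.923,-1.463) -> (-7.956,-0.836) [heading=6, draw]
    RT 180: heading 6 -> 186
    -- iteration 2/3 --
    FD 6: (-7.956,-0.836) -> (-13.923,-1.463) [heading=186, draw]
    RT 180: heading 186 -> 6
    -- iteration 3/3 --
    FD 6: (-13.923,-1.463) -> (-7.956,-0.836) [heading=6, draw]
    RT 180: heading 6 -> 186
  ]
]
LT 270: heading 186 -> 96
PD: pen down
FD 11: (-7.956,-0.836) -> (-9.106,10.104) [heading=96, draw]
Final: pos=(-9.106,10.104), heading=96, 22 segment(s) drawn

Answer: -9.106 10.104 96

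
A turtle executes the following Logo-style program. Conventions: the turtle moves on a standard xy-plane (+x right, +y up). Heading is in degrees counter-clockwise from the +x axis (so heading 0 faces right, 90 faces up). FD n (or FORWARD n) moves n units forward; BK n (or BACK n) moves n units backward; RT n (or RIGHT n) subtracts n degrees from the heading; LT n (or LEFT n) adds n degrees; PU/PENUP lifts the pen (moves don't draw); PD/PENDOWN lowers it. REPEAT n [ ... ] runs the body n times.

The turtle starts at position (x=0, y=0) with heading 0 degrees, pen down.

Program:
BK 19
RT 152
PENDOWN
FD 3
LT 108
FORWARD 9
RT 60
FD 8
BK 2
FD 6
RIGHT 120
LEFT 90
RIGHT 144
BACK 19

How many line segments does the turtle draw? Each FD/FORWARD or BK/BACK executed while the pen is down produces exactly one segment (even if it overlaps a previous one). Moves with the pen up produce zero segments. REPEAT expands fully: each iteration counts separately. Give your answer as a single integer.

Answer: 7

Derivation:
Executing turtle program step by step:
Start: pos=(0,0), heading=0, pen down
BK 19: (0,0) -> (-19,0) [heading=0, draw]
RT 152: heading 0 -> 208
PD: pen down
FD 3: (-19,0) -> (-21.649,-1.408) [heading=208, draw]
LT 108: heading 208 -> 316
FD 9: (-21.649,-1.408) -> (-15.175,-7.66) [heading=316, draw]
RT 60: heading 316 -> 256
FD 8: (-15.175,-7.66) -> (-17.11,-15.423) [heading=256, draw]
BK 2: (-17.11,-15.423) -> (-16.626,-13.482) [heading=256, draw]
FD 6: (-16.626,-13.482) -> (-18.078,-19.304) [heading=256, draw]
RT 120: heading 256 -> 136
LT 90: heading 136 -> 226
RT 144: heading 226 -> 82
BK 19: (-18.078,-19.304) -> (-20.722,-38.119) [heading=82, draw]
Final: pos=(-20.722,-38.119), heading=82, 7 segment(s) drawn
Segments drawn: 7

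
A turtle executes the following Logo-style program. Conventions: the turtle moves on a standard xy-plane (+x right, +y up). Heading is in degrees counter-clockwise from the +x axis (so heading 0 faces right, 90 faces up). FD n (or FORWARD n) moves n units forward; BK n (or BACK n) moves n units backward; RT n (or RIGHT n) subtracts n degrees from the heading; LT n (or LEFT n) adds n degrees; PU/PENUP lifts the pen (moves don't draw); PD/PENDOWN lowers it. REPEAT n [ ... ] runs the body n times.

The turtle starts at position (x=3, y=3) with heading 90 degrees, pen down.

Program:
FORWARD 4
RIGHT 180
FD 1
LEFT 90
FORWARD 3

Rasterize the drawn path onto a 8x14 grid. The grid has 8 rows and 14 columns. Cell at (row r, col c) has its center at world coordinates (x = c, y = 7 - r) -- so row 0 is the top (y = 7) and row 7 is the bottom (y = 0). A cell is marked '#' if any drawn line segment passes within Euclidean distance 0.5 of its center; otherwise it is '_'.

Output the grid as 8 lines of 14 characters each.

Answer: ___#__________
___####_______
___#__________
___#__________
___#__________
______________
______________
______________

Derivation:
Segment 0: (3,3) -> (3,7)
Segment 1: (3,7) -> (3,6)
Segment 2: (3,6) -> (6,6)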